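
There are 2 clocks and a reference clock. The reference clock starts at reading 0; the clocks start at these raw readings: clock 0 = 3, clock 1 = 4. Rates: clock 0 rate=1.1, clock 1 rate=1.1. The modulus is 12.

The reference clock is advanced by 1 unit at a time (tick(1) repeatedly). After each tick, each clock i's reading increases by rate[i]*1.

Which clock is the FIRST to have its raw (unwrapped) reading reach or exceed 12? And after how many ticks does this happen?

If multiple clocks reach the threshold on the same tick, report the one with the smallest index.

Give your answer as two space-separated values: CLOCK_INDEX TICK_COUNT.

Answer: 1 8

Derivation:
clock 0: start=3, rate=1.1, needs 12-3 = 9; ticks = ceil(9/1.1) = ceil(8.1818) = 9; reading at tick 9 = 3 + 1.1*9 = 12.9000
clock 1: start=4, rate=1.1, needs 12-4 = 8; ticks = ceil(8/1.1) = ceil(7.2727) = 8; reading at tick 8 = 4 + 1.1*8 = 12.8000
Minimum tick count = 8; winners = [1]; smallest index = 1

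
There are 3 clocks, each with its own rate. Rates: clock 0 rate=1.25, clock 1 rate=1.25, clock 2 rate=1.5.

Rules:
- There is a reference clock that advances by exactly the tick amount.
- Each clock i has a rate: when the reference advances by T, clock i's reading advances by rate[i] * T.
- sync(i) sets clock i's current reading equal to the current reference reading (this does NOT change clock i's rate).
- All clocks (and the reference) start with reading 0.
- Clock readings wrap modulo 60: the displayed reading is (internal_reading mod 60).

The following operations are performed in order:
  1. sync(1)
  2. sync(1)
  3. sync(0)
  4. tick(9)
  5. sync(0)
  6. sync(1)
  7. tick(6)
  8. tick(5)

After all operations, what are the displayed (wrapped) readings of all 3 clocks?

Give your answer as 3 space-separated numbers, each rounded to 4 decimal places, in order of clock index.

After op 1 sync(1): ref=0.0000 raw=[0.0000 0.0000 0.0000]
After op 2 sync(1): ref=0.0000 raw=[0.0000 0.0000 0.0000]
After op 3 sync(0): ref=0.0000 raw=[0.0000 0.0000 0.0000]
After op 4 tick(9): ref=9.0000 raw=[11.2500 11.2500 13.5000]
After op 5 sync(0): ref=9.0000 raw=[9.0000 11.2500 13.5000]
After op 6 sync(1): ref=9.0000 raw=[9.0000 9.0000 13.5000]
After op 7 tick(6): ref=15.0000 raw=[16.5000 16.5000 22.5000]
After op 8 tick(5): ref=20.0000 raw=[22.7500 22.7500 30.0000]
Wrap final raw readings (mod 60): 22.7500 mod 60 = 22.7500; 22.7500 mod 60 = 22.7500; 30.0000 mod 60 = 30.0000

Answer: 22.7500 22.7500 30.0000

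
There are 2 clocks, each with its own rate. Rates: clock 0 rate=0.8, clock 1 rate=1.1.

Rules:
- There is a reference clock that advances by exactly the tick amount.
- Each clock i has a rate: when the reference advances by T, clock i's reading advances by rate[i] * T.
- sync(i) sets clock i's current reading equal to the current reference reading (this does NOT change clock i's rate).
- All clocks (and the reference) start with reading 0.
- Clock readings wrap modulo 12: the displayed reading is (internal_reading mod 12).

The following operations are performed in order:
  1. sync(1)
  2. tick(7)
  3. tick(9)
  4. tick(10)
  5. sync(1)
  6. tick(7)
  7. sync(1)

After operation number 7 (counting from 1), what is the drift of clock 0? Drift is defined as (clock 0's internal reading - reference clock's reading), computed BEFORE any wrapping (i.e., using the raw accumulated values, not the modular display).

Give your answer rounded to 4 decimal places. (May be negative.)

Answer: -6.6000

Derivation:
After op 1 sync(1): ref=0.0000 raw=[0.0000 0.0000]
After op 2 tick(7): ref=7.0000 raw=[5.6000 7.7000]
After op 3 tick(9): ref=16.0000 raw=[12.8000 17.6000]
After op 4 tick(10): ref=26.0000 raw=[20.8000 28.6000]
After op 5 sync(1): ref=26.0000 raw=[20.8000 26.0000]
After op 6 tick(7): ref=33.0000 raw=[26.4000 33.7000]
After op 7 sync(1): ref=33.0000 raw=[26.4000 33.0000]
Drift of clock 0 after op 7: 26.4000 - 33.0000 = -6.6000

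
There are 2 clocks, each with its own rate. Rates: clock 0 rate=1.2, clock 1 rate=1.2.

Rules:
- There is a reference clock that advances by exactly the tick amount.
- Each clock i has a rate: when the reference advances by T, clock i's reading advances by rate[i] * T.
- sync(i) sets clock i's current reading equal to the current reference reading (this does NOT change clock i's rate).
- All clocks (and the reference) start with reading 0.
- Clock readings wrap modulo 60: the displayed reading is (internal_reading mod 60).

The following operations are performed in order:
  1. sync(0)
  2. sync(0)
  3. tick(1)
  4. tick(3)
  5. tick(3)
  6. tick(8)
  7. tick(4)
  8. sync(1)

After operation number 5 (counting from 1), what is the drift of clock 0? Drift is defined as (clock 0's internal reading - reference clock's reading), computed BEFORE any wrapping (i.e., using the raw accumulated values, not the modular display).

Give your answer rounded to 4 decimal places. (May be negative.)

After op 1 sync(0): ref=0.0000 raw=[0.0000 0.0000]
After op 2 sync(0): ref=0.0000 raw=[0.0000 0.0000]
After op 3 tick(1): ref=1.0000 raw=[1.2000 1.2000]
After op 4 tick(3): ref=4.0000 raw=[4.8000 4.8000]
After op 5 tick(3): ref=7.0000 raw=[8.4000 8.4000]
Drift of clock 0 after op 5: 8.4000 - 7.0000 = 1.4000

Answer: 1.4000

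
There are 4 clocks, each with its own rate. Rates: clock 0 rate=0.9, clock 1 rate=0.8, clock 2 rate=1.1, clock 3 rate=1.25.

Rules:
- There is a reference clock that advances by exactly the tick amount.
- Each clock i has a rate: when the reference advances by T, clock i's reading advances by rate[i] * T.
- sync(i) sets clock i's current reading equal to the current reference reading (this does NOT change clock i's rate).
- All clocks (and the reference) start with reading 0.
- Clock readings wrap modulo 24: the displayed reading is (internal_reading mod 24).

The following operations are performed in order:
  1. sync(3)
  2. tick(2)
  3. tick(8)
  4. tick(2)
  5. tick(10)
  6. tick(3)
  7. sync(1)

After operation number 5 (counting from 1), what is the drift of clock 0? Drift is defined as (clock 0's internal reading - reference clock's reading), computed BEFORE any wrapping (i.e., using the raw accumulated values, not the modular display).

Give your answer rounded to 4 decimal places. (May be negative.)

Answer: -2.2000

Derivation:
After op 1 sync(3): ref=0.0000 raw=[0.0000 0.0000 0.0000 0.0000]
After op 2 tick(2): ref=2.0000 raw=[1.8000 1.6000 2.2000 2.5000]
After op 3 tick(8): ref=10.0000 raw=[9.0000 8.0000 11.0000 12.5000]
After op 4 tick(2): ref=12.0000 raw=[10.8000 9.6000 13.2000 15.0000]
After op 5 tick(10): ref=22.0000 raw=[19.8000 17.6000 24.2000 27.5000]
Drift of clock 0 after op 5: 19.8000 - 22.0000 = -2.2000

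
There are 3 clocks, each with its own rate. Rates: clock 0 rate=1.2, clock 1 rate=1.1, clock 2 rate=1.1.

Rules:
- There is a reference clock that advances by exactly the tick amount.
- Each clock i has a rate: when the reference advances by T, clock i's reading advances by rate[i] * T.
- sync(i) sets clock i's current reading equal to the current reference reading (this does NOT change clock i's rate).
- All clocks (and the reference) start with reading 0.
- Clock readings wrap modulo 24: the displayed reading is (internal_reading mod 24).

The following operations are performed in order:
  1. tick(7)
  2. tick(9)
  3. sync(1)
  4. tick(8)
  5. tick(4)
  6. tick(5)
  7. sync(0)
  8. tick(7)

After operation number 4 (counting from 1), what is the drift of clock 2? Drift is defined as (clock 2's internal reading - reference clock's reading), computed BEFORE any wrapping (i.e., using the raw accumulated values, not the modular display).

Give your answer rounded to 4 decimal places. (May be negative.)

Answer: 2.4000

Derivation:
After op 1 tick(7): ref=7.0000 raw=[8.4000 7.7000 7.7000]
After op 2 tick(9): ref=16.0000 raw=[19.2000 17.6000 17.6000]
After op 3 sync(1): ref=16.0000 raw=[19.2000 16.0000 17.6000]
After op 4 tick(8): ref=24.0000 raw=[28.8000 24.8000 26.4000]
Drift of clock 2 after op 4: 26.4000 - 24.0000 = 2.4000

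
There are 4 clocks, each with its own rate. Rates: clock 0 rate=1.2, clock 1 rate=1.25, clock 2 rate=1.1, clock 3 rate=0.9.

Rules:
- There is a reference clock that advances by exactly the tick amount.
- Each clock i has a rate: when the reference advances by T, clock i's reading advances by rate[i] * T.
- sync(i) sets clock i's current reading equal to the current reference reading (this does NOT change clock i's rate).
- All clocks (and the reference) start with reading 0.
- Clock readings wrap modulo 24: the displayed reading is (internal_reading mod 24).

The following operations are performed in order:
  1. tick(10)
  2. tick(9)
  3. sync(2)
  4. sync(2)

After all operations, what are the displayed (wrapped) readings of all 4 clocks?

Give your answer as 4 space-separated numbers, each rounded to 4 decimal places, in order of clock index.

Answer: 22.8000 23.7500 19.0000 17.1000

Derivation:
After op 1 tick(10): ref=10.0000 raw=[12.0000 12.5000 11.0000 9.0000]
After op 2 tick(9): ref=19.0000 raw=[22.8000 23.7500 20.9000 17.1000]
After op 3 sync(2): ref=19.0000 raw=[22.8000 23.7500 19.0000 17.1000]
After op 4 sync(2): ref=19.0000 raw=[22.8000 23.7500 19.0000 17.1000]
Wrap final raw readings (mod 24): 22.8000 mod 24 = 22.8000; 23.7500 mod 24 = 23.7500; 19.0000 mod 24 = 19.0000; 17.1000 mod 24 = 17.1000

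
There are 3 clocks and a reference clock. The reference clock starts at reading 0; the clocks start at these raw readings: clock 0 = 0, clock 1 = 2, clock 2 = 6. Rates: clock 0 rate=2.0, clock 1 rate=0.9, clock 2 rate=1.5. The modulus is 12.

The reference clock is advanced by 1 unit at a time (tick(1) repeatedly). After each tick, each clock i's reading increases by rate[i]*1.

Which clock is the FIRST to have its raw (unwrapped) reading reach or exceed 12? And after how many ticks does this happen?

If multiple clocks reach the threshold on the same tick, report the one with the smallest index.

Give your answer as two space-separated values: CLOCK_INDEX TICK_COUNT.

clock 0: start=0, rate=2.0, needs 12-0 = 12; ticks = ceil(12/2.0) = ceil(6.0000) = 6; reading at tick 6 = 0 + 2.0*6 = 12.0000
clock 1: start=2, rate=0.9, needs 12-2 = 10; ticks = ceil(10/0.9) = ceil(11.1111) = 12; reading at tick 12 = 2 + 0.9*12 = 12.8000
clock 2: start=6, rate=1.5, needs 12-6 = 6; ticks = ceil(6/1.5) = ceil(4.0000) = 4; reading at tick 4 = 6 + 1.5*4 = 12.0000
Minimum tick count = 4; winners = [2]; smallest index = 2

Answer: 2 4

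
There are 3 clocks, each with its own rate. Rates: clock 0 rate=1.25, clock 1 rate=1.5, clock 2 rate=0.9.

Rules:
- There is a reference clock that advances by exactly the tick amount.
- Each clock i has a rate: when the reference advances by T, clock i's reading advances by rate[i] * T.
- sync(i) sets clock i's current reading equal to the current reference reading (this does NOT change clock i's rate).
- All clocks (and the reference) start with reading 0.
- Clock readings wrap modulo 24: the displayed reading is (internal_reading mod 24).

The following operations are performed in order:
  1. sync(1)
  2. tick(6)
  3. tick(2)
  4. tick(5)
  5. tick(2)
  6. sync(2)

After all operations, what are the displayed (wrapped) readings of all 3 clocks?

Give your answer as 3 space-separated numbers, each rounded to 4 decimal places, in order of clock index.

Answer: 18.7500 22.5000 15.0000

Derivation:
After op 1 sync(1): ref=0.0000 raw=[0.0000 0.0000 0.0000]
After op 2 tick(6): ref=6.0000 raw=[7.5000 9.0000 5.4000]
After op 3 tick(2): ref=8.0000 raw=[10.0000 12.0000 7.2000]
After op 4 tick(5): ref=13.0000 raw=[16.2500 19.5000 11.7000]
After op 5 tick(2): ref=15.0000 raw=[18.7500 22.5000 13.5000]
After op 6 sync(2): ref=15.0000 raw=[18.7500 22.5000 15.0000]
Wrap final raw readings (mod 24): 18.7500 mod 24 = 18.7500; 22.5000 mod 24 = 22.5000; 15.0000 mod 24 = 15.0000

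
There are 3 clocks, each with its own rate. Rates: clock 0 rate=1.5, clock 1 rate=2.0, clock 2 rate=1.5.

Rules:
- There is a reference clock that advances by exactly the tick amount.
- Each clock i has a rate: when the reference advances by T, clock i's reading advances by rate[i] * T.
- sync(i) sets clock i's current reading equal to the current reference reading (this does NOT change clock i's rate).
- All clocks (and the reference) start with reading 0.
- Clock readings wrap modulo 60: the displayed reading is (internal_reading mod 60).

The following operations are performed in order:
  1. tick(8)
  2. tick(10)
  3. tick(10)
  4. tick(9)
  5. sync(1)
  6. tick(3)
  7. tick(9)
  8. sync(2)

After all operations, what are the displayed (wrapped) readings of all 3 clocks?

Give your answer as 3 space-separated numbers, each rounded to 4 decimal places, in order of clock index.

After op 1 tick(8): ref=8.0000 raw=[12.0000 16.0000 12.0000]
After op 2 tick(10): ref=18.0000 raw=[27.0000 36.0000 27.0000]
After op 3 tick(10): ref=28.0000 raw=[42.0000 56.0000 42.0000]
After op 4 tick(9): ref=37.0000 raw=[55.5000 74.0000 55.5000]
After op 5 sync(1): ref=37.0000 raw=[55.5000 37.0000 55.5000]
After op 6 tick(3): ref=40.0000 raw=[60.0000 43.0000 60.0000]
After op 7 tick(9): ref=49.0000 raw=[73.5000 61.0000 73.5000]
After op 8 sync(2): ref=49.0000 raw=[73.5000 61.0000 49.0000]
Wrap final raw readings (mod 60): 73.5000 mod 60 = 13.5000; 61.0000 mod 60 = 1.0000; 49.0000 mod 60 = 49.0000

Answer: 13.5000 1.0000 49.0000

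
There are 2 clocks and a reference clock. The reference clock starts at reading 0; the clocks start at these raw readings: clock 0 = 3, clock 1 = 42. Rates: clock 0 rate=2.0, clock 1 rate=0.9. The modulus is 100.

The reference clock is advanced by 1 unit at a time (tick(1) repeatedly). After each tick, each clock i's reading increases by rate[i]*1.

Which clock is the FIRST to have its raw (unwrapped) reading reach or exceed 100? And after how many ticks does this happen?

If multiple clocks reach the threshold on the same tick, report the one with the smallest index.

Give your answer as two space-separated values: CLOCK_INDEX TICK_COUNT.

Answer: 0 49

Derivation:
clock 0: start=3, rate=2.0, needs 100-3 = 97; ticks = ceil(97/2.0) = ceil(48.5000) = 49; reading at tick 49 = 3 + 2.0*49 = 101.0000
clock 1: start=42, rate=0.9, needs 100-42 = 58; ticks = ceil(58/0.9) = ceil(64.4444) = 65; reading at tick 65 = 42 + 0.9*65 = 100.5000
Minimum tick count = 49; winners = [0]; smallest index = 0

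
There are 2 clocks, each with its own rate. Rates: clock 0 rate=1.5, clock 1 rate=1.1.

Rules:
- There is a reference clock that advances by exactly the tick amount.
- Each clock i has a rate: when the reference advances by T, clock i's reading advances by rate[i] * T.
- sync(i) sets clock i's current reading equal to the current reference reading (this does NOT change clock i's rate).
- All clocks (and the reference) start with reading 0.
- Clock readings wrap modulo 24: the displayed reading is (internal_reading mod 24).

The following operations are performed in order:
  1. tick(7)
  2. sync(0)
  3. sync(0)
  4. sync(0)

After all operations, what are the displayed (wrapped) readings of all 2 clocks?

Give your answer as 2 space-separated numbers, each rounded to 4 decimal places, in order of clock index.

Answer: 7.0000 7.7000

Derivation:
After op 1 tick(7): ref=7.0000 raw=[10.5000 7.7000]
After op 2 sync(0): ref=7.0000 raw=[7.0000 7.7000]
After op 3 sync(0): ref=7.0000 raw=[7.0000 7.7000]
After op 4 sync(0): ref=7.0000 raw=[7.0000 7.7000]
Wrap final raw readings (mod 24): 7.0000 mod 24 = 7.0000; 7.7000 mod 24 = 7.7000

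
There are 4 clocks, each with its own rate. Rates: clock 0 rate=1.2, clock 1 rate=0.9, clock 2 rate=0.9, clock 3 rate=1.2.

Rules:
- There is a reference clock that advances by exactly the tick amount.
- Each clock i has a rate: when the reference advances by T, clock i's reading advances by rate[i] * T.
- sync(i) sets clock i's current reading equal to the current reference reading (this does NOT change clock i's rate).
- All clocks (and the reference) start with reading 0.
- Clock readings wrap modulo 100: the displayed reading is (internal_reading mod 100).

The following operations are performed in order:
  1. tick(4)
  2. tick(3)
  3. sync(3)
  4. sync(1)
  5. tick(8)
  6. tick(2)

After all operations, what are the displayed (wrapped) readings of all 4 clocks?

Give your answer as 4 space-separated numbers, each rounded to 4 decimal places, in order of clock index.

After op 1 tick(4): ref=4.0000 raw=[4.8000 3.6000 3.6000 4.8000]
After op 2 tick(3): ref=7.0000 raw=[8.4000 6.3000 6.3000 8.4000]
After op 3 sync(3): ref=7.0000 raw=[8.4000 6.3000 6.3000 7.0000]
After op 4 sync(1): ref=7.0000 raw=[8.4000 7.0000 6.3000 7.0000]
After op 5 tick(8): ref=15.0000 raw=[18.0000 14.2000 13.5000 16.6000]
After op 6 tick(2): ref=17.0000 raw=[20.4000 16.0000 15.3000 19.0000]
Wrap final raw readings (mod 100): 20.4000 mod 100 = 20.4000; 16.0000 mod 100 = 16.0000; 15.3000 mod 100 = 15.3000; 19.0000 mod 100 = 19.0000

Answer: 20.4000 16.0000 15.3000 19.0000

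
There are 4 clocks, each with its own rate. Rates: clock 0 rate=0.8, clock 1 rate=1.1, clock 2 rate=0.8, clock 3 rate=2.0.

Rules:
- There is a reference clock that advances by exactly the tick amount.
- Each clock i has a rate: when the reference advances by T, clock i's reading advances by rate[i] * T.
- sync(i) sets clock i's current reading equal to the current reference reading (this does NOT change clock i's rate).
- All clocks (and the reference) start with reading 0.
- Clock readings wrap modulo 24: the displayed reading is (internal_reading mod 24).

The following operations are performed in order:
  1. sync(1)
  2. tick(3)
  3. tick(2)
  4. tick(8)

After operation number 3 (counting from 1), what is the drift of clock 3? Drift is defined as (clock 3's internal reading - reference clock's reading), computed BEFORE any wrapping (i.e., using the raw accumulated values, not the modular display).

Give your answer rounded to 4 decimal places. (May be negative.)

After op 1 sync(1): ref=0.0000 raw=[0.0000 0.0000 0.0000 0.0000]
After op 2 tick(3): ref=3.0000 raw=[2.4000 3.3000 2.4000 6.0000]
After op 3 tick(2): ref=5.0000 raw=[4.0000 5.5000 4.0000 10.0000]
Drift of clock 3 after op 3: 10.0000 - 5.0000 = 5.0000

Answer: 5.0000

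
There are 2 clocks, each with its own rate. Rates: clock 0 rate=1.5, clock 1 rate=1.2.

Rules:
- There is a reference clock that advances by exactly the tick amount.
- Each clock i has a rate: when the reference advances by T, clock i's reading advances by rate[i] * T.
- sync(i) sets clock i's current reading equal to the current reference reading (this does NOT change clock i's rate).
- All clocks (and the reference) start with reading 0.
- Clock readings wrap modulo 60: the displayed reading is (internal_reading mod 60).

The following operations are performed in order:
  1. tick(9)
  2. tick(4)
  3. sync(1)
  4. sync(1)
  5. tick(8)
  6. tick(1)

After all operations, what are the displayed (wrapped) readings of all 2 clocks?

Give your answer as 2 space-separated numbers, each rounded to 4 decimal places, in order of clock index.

Answer: 33.0000 23.8000

Derivation:
After op 1 tick(9): ref=9.0000 raw=[13.5000 10.8000]
After op 2 tick(4): ref=13.0000 raw=[19.5000 15.6000]
After op 3 sync(1): ref=13.0000 raw=[19.5000 13.0000]
After op 4 sync(1): ref=13.0000 raw=[19.5000 13.0000]
After op 5 tick(8): ref=21.0000 raw=[31.5000 22.6000]
After op 6 tick(1): ref=22.0000 raw=[33.0000 23.8000]
Wrap final raw readings (mod 60): 33.0000 mod 60 = 33.0000; 23.8000 mod 60 = 23.8000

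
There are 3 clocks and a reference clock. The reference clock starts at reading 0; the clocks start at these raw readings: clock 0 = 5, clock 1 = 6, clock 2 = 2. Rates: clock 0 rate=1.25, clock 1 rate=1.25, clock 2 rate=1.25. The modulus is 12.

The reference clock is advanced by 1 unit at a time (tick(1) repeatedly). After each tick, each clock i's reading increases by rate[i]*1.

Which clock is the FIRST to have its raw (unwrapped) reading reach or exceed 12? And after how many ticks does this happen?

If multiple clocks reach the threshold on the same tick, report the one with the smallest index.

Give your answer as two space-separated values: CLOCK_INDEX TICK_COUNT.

Answer: 1 5

Derivation:
clock 0: start=5, rate=1.25, needs 12-5 = 7; ticks = ceil(7/1.25) = ceil(5.6000) = 6; reading at tick 6 = 5 + 1.25*6 = 12.5000
clock 1: start=6, rate=1.25, needs 12-6 = 6; ticks = ceil(6/1.25) = ceil(4.8000) = 5; reading at tick 5 = 6 + 1.25*5 = 12.2500
clock 2: start=2, rate=1.25, needs 12-2 = 10; ticks = ceil(10/1.25) = ceil(8.0000) = 8; reading at tick 8 = 2 + 1.25*8 = 12.0000
Minimum tick count = 5; winners = [1]; smallest index = 1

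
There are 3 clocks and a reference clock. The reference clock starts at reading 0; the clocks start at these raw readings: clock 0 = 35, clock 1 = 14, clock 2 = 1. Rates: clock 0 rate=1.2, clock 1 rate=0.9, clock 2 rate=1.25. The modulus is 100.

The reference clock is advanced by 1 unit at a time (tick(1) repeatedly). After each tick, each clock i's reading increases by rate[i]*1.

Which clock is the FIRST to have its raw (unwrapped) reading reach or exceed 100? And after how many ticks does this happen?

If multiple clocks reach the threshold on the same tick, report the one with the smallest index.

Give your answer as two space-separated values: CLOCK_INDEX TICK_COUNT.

Answer: 0 55

Derivation:
clock 0: start=35, rate=1.2, needs 100-35 = 65; ticks = ceil(65/1.2) = ceil(54.1667) = 55; reading at tick 55 = 35 + 1.2*55 = 101.0000
clock 1: start=14, rate=0.9, needs 100-14 = 86; ticks = ceil(86/0.9) = ceil(95.5556) = 96; reading at tick 96 = 14 + 0.9*96 = 100.4000
clock 2: start=1, rate=1.25, needs 100-1 = 99; ticks = ceil(99/1.25) = ceil(79.2000) = 80; reading at tick 80 = 1 + 1.25*80 = 101.0000
Minimum tick count = 55; winners = [0]; smallest index = 0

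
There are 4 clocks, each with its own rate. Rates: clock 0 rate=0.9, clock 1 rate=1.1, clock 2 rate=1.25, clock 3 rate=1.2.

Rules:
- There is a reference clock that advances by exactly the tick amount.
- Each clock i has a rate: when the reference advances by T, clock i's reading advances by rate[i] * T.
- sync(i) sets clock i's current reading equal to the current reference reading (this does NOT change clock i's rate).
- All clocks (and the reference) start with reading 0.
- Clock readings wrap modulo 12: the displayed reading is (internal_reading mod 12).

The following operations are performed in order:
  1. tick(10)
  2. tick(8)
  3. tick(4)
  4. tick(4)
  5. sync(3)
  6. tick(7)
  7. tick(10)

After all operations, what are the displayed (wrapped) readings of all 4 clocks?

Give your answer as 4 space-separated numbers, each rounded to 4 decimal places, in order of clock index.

Answer: 2.7000 11.3000 5.7500 10.4000

Derivation:
After op 1 tick(10): ref=10.0000 raw=[9.0000 11.0000 12.5000 12.0000]
After op 2 tick(8): ref=18.0000 raw=[16.2000 19.8000 22.5000 21.6000]
After op 3 tick(4): ref=22.0000 raw=[19.8000 24.2000 27.5000 26.4000]
After op 4 tick(4): ref=26.0000 raw=[23.4000 28.6000 32.5000 31.2000]
After op 5 sync(3): ref=26.0000 raw=[23.4000 28.6000 32.5000 26.0000]
After op 6 tick(7): ref=33.0000 raw=[29.7000 36.3000 41.2500 34.4000]
After op 7 tick(10): ref=43.0000 raw=[38.7000 47.3000 53.7500 46.4000]
Wrap final raw readings (mod 12): 38.7000 mod 12 = 2.7000; 47.3000 mod 12 = 11.3000; 53.7500 mod 12 = 5.7500; 46.4000 mod 12 = 10.4000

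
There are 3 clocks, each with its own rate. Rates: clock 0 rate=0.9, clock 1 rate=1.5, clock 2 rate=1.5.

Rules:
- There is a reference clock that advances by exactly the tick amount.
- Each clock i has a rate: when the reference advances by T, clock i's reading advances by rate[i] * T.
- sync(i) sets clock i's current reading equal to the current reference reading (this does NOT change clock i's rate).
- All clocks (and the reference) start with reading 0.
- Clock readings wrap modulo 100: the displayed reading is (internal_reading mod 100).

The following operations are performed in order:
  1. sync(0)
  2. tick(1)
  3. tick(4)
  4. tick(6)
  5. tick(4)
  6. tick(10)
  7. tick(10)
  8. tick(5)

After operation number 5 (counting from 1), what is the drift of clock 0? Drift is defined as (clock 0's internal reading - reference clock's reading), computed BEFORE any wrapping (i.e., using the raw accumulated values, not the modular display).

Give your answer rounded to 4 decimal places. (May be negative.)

After op 1 sync(0): ref=0.0000 raw=[0.0000 0.0000 0.0000]
After op 2 tick(1): ref=1.0000 raw=[0.9000 1.5000 1.5000]
After op 3 tick(4): ref=5.0000 raw=[4.5000 7.5000 7.5000]
After op 4 tick(6): ref=11.0000 raw=[9.9000 16.5000 16.5000]
After op 5 tick(4): ref=15.0000 raw=[13.5000 22.5000 22.5000]
Drift of clock 0 after op 5: 13.5000 - 15.0000 = -1.5000

Answer: -1.5000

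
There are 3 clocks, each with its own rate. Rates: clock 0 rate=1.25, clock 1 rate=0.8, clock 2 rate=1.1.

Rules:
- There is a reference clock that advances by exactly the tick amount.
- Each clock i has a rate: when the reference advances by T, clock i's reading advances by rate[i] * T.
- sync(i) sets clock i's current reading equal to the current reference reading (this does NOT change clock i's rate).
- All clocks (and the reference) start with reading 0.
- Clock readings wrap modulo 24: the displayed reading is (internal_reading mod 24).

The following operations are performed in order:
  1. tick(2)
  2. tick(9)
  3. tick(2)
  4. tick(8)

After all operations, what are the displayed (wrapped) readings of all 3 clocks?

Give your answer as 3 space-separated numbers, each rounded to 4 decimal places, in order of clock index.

After op 1 tick(2): ref=2.0000 raw=[2.5000 1.6000 2.2000]
After op 2 tick(9): ref=11.0000 raw=[13.7500 8.8000 12.1000]
After op 3 tick(2): ref=13.0000 raw=[16.2500 10.4000 14.3000]
After op 4 tick(8): ref=21.0000 raw=[26.2500 16.8000 23.1000]
Wrap final raw readings (mod 24): 26.2500 mod 24 = 2.2500; 16.8000 mod 24 = 16.8000; 23.1000 mod 24 = 23.1000

Answer: 2.2500 16.8000 23.1000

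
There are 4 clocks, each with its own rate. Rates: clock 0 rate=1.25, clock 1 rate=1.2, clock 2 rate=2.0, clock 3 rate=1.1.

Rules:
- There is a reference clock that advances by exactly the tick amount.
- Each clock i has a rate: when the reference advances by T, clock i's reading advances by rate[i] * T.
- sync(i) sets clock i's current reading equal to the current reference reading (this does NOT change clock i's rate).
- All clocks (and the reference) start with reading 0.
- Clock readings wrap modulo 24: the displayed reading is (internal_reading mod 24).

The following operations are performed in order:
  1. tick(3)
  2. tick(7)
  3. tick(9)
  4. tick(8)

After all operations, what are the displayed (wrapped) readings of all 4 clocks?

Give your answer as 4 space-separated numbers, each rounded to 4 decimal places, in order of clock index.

Answer: 9.7500 8.4000 6.0000 5.7000

Derivation:
After op 1 tick(3): ref=3.0000 raw=[3.7500 3.6000 6.0000 3.3000]
After op 2 tick(7): ref=10.0000 raw=[12.5000 12.0000 20.0000 11.0000]
After op 3 tick(9): ref=19.0000 raw=[23.7500 22.8000 38.0000 20.9000]
After op 4 tick(8): ref=27.0000 raw=[33.7500 32.4000 54.0000 29.7000]
Wrap final raw readings (mod 24): 33.7500 mod 24 = 9.7500; 32.4000 mod 24 = 8.4000; 54.0000 mod 24 = 6.0000; 29.7000 mod 24 = 5.7000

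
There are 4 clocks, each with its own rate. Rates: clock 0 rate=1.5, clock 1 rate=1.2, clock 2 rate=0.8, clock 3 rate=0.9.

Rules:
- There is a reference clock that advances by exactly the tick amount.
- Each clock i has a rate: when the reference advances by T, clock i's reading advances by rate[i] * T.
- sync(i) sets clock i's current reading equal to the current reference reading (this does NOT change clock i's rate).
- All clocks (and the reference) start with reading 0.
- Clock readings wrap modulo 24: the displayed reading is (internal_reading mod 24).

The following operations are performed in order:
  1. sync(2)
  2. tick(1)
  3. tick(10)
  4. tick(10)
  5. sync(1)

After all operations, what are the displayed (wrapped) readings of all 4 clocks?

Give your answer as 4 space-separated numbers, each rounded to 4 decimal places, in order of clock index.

Answer: 7.5000 21.0000 16.8000 18.9000

Derivation:
After op 1 sync(2): ref=0.0000 raw=[0.0000 0.0000 0.0000 0.0000]
After op 2 tick(1): ref=1.0000 raw=[1.5000 1.2000 0.8000 0.9000]
After op 3 tick(10): ref=11.0000 raw=[16.5000 13.2000 8.8000 9.9000]
After op 4 tick(10): ref=21.0000 raw=[31.5000 25.2000 16.8000 18.9000]
After op 5 sync(1): ref=21.0000 raw=[31.5000 21.0000 16.8000 18.9000]
Wrap final raw readings (mod 24): 31.5000 mod 24 = 7.5000; 21.0000 mod 24 = 21.0000; 16.8000 mod 24 = 16.8000; 18.9000 mod 24 = 18.9000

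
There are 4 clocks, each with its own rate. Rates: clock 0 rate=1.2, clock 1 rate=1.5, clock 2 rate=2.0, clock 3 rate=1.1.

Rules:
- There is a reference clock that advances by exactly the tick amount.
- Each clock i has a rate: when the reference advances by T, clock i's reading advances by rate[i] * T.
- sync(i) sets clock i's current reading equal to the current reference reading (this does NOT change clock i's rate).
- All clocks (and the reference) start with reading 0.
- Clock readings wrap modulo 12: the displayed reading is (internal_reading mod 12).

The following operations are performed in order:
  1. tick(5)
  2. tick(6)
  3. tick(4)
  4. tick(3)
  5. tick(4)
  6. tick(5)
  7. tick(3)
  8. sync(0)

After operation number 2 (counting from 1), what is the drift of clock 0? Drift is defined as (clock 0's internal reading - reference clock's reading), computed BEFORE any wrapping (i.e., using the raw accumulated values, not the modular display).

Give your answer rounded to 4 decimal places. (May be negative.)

Answer: 2.2000

Derivation:
After op 1 tick(5): ref=5.0000 raw=[6.0000 7.5000 10.0000 5.5000]
After op 2 tick(6): ref=11.0000 raw=[13.2000 16.5000 22.0000 12.1000]
Drift of clock 0 after op 2: 13.2000 - 11.0000 = 2.2000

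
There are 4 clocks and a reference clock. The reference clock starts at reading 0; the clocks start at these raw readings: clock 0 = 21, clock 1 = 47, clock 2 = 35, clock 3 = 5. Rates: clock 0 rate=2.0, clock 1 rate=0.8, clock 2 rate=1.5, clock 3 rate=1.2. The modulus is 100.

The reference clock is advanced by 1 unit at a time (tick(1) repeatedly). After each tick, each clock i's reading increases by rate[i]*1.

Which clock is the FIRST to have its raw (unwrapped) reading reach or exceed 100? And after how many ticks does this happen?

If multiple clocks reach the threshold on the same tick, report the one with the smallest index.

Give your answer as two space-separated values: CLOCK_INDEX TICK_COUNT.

clock 0: start=21, rate=2.0, needs 100-21 = 79; ticks = ceil(79/2.0) = ceil(39.5000) = 40; reading at tick 40 = 21 + 2.0*40 = 101.0000
clock 1: start=47, rate=0.8, needs 100-47 = 53; ticks = ceil(53/0.8) = ceil(66.2500) = 67; reading at tick 67 = 47 + 0.8*67 = 100.6000
clock 2: start=35, rate=1.5, needs 100-35 = 65; ticks = ceil(65/1.5) = ceil(43.3333) = 44; reading at tick 44 = 35 + 1.5*44 = 101.0000
clock 3: start=5, rate=1.2, needs 100-5 = 95; ticks = ceil(95/1.2) = ceil(79.1667) = 80; reading at tick 80 = 5 + 1.2*80 = 101.0000
Minimum tick count = 40; winners = [0]; smallest index = 0

Answer: 0 40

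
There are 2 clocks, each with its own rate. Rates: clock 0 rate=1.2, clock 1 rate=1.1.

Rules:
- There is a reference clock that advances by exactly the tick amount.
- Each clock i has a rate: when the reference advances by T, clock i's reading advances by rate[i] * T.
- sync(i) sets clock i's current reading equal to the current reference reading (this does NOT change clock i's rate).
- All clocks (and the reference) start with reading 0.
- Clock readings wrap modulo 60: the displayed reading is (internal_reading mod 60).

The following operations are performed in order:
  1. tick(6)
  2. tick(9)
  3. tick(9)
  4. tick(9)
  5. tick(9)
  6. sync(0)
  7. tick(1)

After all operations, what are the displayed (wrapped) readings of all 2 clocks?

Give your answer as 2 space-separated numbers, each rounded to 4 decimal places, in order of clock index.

Answer: 43.2000 47.3000

Derivation:
After op 1 tick(6): ref=6.0000 raw=[7.2000 6.6000]
After op 2 tick(9): ref=15.0000 raw=[18.0000 16.5000]
After op 3 tick(9): ref=24.0000 raw=[28.8000 26.4000]
After op 4 tick(9): ref=33.0000 raw=[39.6000 36.3000]
After op 5 tick(9): ref=42.0000 raw=[50.4000 46.2000]
After op 6 sync(0): ref=42.0000 raw=[42.0000 46.2000]
After op 7 tick(1): ref=43.0000 raw=[43.2000 47.3000]
Wrap final raw readings (mod 60): 43.2000 mod 60 = 43.2000; 47.3000 mod 60 = 47.3000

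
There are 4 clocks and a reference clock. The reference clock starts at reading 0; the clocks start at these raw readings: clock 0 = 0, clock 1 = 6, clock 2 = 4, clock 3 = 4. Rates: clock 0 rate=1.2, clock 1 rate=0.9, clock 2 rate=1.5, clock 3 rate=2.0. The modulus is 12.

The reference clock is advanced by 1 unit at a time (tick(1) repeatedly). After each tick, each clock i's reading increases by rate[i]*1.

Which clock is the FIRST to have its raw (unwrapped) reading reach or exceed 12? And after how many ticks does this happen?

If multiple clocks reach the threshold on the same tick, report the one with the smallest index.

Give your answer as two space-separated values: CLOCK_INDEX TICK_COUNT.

clock 0: start=0, rate=1.2, needs 12-0 = 12; ticks = ceil(12/1.2) = ceil(10.0000) = 10; reading at tick 10 = 0 + 1.2*10 = 12.0000
clock 1: start=6, rate=0.9, needs 12-6 = 6; ticks = ceil(6/0.9) = ceil(6.6667) = 7; reading at tick 7 = 6 + 0.9*7 = 12.3000
clock 2: start=4, rate=1.5, needs 12-4 = 8; ticks = ceil(8/1.5) = ceil(5.3333) = 6; reading at tick 6 = 4 + 1.5*6 = 13.0000
clock 3: start=4, rate=2.0, needs 12-4 = 8; ticks = ceil(8/2.0) = ceil(4.0000) = 4; reading at tick 4 = 4 + 2.0*4 = 12.0000
Minimum tick count = 4; winners = [3]; smallest index = 3

Answer: 3 4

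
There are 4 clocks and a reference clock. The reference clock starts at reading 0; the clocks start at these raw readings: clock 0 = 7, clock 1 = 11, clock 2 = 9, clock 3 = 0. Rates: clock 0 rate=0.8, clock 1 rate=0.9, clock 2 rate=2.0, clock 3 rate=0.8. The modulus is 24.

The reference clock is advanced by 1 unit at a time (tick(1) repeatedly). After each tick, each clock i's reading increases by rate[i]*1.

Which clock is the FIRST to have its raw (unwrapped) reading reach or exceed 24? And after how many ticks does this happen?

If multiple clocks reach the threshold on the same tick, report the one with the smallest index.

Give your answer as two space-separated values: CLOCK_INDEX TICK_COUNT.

clock 0: start=7, rate=0.8, needs 24-7 = 17; ticks = ceil(17/0.8) = ceil(21.2500) = 22; reading at tick 22 = 7 + 0.8*22 = 24.6000
clock 1: start=11, rate=0.9, needs 24-11 = 13; ticks = ceil(13/0.9) = ceil(14.4444) = 15; reading at tick 15 = 11 + 0.9*15 = 24.5000
clock 2: start=9, rate=2.0, needs 24-9 = 15; ticks = ceil(15/2.0) = ceil(7.5000) = 8; reading at tick 8 = 9 + 2.0*8 = 25.0000
clock 3: start=0, rate=0.8, needs 24-0 = 24; ticks = ceil(24/0.8) = ceil(30.0000) = 30; reading at tick 30 = 0 + 0.8*30 = 24.0000
Minimum tick count = 8; winners = [2]; smallest index = 2

Answer: 2 8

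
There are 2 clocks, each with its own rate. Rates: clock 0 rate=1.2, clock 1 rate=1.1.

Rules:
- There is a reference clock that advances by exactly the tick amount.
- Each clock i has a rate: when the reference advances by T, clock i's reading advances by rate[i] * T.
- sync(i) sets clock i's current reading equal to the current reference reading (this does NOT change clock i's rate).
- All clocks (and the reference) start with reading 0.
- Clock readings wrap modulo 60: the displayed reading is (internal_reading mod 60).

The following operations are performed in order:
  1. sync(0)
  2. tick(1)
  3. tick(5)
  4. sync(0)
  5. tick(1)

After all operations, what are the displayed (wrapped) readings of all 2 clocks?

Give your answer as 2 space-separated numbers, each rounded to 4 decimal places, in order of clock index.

Answer: 7.2000 7.7000

Derivation:
After op 1 sync(0): ref=0.0000 raw=[0.0000 0.0000]
After op 2 tick(1): ref=1.0000 raw=[1.2000 1.1000]
After op 3 tick(5): ref=6.0000 raw=[7.2000 6.6000]
After op 4 sync(0): ref=6.0000 raw=[6.0000 6.6000]
After op 5 tick(1): ref=7.0000 raw=[7.2000 7.7000]
Wrap final raw readings (mod 60): 7.2000 mod 60 = 7.2000; 7.7000 mod 60 = 7.7000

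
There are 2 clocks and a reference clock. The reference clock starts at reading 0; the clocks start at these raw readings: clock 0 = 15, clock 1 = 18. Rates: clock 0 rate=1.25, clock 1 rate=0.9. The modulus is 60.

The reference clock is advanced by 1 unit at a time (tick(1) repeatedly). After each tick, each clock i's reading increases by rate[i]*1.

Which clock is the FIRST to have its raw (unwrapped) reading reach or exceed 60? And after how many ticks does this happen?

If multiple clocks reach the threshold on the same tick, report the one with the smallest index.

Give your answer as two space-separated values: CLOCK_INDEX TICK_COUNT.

clock 0: start=15, rate=1.25, needs 60-15 = 45; ticks = ceil(45/1.25) = ceil(36.0000) = 36; reading at tick 36 = 15 + 1.25*36 = 60.0000
clock 1: start=18, rate=0.9, needs 60-18 = 42; ticks = ceil(42/0.9) = ceil(46.6667) = 47; reading at tick 47 = 18 + 0.9*47 = 60.3000
Minimum tick count = 36; winners = [0]; smallest index = 0

Answer: 0 36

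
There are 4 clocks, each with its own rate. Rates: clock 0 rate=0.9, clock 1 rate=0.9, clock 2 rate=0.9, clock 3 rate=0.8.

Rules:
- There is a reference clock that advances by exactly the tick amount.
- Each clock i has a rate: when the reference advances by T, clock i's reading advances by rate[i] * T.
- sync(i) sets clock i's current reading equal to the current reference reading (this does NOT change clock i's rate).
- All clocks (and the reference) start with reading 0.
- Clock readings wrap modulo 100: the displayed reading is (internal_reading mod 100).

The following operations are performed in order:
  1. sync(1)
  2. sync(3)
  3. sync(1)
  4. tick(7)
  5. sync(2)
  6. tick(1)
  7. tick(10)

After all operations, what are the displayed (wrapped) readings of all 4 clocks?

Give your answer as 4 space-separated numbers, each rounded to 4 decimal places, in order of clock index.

Answer: 16.2000 16.2000 16.9000 14.4000

Derivation:
After op 1 sync(1): ref=0.0000 raw=[0.0000 0.0000 0.0000 0.0000]
After op 2 sync(3): ref=0.0000 raw=[0.0000 0.0000 0.0000 0.0000]
After op 3 sync(1): ref=0.0000 raw=[0.0000 0.0000 0.0000 0.0000]
After op 4 tick(7): ref=7.0000 raw=[6.3000 6.3000 6.3000 5.6000]
After op 5 sync(2): ref=7.0000 raw=[6.3000 6.3000 7.0000 5.6000]
After op 6 tick(1): ref=8.0000 raw=[7.2000 7.2000 7.9000 6.4000]
After op 7 tick(10): ref=18.0000 raw=[16.2000 16.2000 16.9000 14.4000]
Wrap final raw readings (mod 100): 16.2000 mod 100 = 16.2000; 16.2000 mod 100 = 16.2000; 16.9000 mod 100 = 16.9000; 14.4000 mod 100 = 14.4000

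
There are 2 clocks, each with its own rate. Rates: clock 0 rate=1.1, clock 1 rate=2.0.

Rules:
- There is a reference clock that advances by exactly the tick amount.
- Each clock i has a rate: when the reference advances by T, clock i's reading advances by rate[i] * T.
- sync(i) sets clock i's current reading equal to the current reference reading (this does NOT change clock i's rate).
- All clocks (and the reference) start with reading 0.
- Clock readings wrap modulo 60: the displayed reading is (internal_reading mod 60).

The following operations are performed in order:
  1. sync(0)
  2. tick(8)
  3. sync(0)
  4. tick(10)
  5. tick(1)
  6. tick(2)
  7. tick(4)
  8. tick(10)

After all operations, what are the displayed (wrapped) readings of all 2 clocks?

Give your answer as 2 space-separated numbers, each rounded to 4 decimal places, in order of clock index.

Answer: 37.7000 10.0000

Derivation:
After op 1 sync(0): ref=0.0000 raw=[0.0000 0.0000]
After op 2 tick(8): ref=8.0000 raw=[8.8000 16.0000]
After op 3 sync(0): ref=8.0000 raw=[8.0000 16.0000]
After op 4 tick(10): ref=18.0000 raw=[19.0000 36.0000]
After op 5 tick(1): ref=19.0000 raw=[20.1000 38.0000]
After op 6 tick(2): ref=21.0000 raw=[22.3000 42.0000]
After op 7 tick(4): ref=25.0000 raw=[26.7000 50.0000]
After op 8 tick(10): ref=35.0000 raw=[37.7000 70.0000]
Wrap final raw readings (mod 60): 37.7000 mod 60 = 37.7000; 70.0000 mod 60 = 10.0000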